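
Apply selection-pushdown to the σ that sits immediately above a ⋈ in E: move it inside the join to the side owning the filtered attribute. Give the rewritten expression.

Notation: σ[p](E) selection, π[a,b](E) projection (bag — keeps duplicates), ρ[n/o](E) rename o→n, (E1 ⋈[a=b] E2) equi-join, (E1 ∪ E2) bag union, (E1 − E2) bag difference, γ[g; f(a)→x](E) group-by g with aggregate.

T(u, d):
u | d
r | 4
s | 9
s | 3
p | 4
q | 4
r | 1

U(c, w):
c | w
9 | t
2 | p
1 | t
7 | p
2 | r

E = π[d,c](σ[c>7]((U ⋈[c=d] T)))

σ filters on c, owned by the left side.
E' = π[d,c]((σ[c>7](U) ⋈[c=d] T))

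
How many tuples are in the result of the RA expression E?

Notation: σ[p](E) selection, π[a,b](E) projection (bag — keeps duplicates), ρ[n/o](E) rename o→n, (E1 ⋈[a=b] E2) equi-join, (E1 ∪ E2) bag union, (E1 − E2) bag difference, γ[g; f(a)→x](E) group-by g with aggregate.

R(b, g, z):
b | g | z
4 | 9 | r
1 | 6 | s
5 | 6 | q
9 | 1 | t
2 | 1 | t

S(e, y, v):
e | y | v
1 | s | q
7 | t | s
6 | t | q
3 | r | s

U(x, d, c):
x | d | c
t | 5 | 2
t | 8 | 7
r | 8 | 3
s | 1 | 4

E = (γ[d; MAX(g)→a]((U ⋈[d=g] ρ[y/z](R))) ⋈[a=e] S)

Subexpression sizes:
  U → 4
  R → 5
  ρ[y/z](R) → 5
  (U ⋈[d=g] ρ[y/z](R)) → 2
  γ[d; MAX(g)→a]((U ⋈[d=g] ρ[y/z](R))) → 1
  S → 4
  (γ[d; MAX(g)→a]((U ⋈[d=g] ρ[y/z](R))) ⋈[a=e] S) → 1

|E| = 1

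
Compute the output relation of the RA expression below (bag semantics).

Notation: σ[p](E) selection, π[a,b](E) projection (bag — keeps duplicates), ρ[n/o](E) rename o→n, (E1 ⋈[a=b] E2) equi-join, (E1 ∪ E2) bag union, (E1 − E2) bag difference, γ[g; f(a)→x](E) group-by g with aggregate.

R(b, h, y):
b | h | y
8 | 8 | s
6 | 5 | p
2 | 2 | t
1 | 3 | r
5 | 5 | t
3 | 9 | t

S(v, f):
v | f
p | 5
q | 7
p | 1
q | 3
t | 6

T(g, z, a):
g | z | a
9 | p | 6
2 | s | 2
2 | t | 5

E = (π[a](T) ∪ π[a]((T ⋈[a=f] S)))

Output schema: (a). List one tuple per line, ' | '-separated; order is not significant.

Stepwise |·|:
  T → 3
  π[a](T) → 3
  T → 3
  S → 5
  (T ⋈[a=f] S) → 2
  π[a]((T ⋈[a=f] S)) → 2
  (π[a](T) ∪ π[a]((T ⋈[a=f] S))) → 5

== RESULT ==
a
2
5
5
6
6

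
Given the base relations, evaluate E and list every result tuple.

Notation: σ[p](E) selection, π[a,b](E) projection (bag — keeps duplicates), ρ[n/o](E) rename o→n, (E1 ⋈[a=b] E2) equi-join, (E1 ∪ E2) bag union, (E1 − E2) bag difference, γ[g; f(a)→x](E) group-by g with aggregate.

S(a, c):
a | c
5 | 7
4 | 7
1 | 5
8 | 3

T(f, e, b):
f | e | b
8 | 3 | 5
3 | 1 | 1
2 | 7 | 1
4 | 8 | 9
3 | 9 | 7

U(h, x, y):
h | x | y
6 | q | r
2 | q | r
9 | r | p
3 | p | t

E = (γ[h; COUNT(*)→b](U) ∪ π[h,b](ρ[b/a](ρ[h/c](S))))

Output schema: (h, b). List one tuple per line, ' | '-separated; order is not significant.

Stepwise |·|:
  U → 4
  γ[h; COUNT(*)→b](U) → 4
  S → 4
  ρ[h/c](S) → 4
  ρ[b/a](ρ[h/c](S)) → 4
  π[h,b](ρ[b/a](ρ[h/c](S))) → 4
  (γ[h; COUNT(*)→b](U) ∪ π[h,b](ρ[b/a](ρ[h/c](S)))) → 8

== RESULT ==
h | b
2 | 1
3 | 1
3 | 8
5 | 1
6 | 1
7 | 4
7 | 5
9 | 1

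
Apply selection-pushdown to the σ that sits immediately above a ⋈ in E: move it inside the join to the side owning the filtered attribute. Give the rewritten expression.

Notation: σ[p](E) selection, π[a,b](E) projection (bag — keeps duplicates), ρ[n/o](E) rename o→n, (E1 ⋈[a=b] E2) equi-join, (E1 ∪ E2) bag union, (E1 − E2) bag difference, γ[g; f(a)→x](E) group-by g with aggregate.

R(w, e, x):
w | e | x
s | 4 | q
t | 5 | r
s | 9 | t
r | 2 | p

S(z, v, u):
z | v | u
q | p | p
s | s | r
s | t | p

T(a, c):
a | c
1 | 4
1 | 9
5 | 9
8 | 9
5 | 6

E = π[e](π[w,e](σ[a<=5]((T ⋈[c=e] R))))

σ filters on a, owned by the left side.
E' = π[e](π[w,e]((σ[a<=5](T) ⋈[c=e] R)))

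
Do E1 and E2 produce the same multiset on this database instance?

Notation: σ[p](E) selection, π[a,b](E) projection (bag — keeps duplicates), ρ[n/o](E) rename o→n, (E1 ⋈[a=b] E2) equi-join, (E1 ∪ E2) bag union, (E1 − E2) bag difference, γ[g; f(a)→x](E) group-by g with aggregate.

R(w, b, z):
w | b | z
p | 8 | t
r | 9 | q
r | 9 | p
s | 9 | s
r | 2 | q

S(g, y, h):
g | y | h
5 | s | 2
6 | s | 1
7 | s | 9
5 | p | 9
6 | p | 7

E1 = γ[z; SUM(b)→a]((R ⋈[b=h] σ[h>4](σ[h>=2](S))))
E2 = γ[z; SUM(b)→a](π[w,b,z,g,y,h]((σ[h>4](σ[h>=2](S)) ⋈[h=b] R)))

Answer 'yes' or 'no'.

E1 per-node cardinality:
  R → 5
  S → 5
  σ[h>=2](S) → 4
  σ[h>4](σ[h>=2](S)) → 3
  (R ⋈[b=h] σ[h>4](σ[h>=2](S))) → 6
  γ[z; SUM(b)→a]((R ⋈[b=h] σ[h>4](σ[h>=2](S)))) → 3
E2 per-node cardinality:
  S → 5
  σ[h>=2](S) → 4
  σ[h>4](σ[h>=2](S)) → 3
  R → 5
  (σ[h>4](σ[h>=2](S)) ⋈[h=b] R) → 6
  π[w,b,z,g,y,h]((σ[h>4](σ[h>=2](S)) ⋈[h=b] R)) → 6
  γ[z; SUM(b)→a](π[w,b,z,g,y,h]((σ[h>4](σ[h>=2](S)) ⋈[h=b] R))) → 3

E1 and E2 produce the same multiset:
z | a
p | 18
q | 18
s | 18

yes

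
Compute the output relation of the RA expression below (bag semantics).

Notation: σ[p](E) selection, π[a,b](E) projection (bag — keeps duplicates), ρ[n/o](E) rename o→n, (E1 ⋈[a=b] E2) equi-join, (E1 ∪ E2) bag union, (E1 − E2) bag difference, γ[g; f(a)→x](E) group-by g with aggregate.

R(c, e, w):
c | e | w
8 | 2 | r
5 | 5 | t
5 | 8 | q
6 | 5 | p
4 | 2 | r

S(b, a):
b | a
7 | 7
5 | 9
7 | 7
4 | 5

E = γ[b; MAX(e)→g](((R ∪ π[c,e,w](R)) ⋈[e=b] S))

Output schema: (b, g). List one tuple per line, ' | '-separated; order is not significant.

Per-node cardinality:
  R → 5
  R → 5
  π[c,e,w](R) → 5
  (R ∪ π[c,e,w](R)) → 10
  S → 4
  ((R ∪ π[c,e,w](R)) ⋈[e=b] S) → 4
  γ[b; MAX(e)→g](((R ∪ π[c,e,w](R)) ⋈[e=b] S)) → 1

== RESULT ==
b | g
5 | 5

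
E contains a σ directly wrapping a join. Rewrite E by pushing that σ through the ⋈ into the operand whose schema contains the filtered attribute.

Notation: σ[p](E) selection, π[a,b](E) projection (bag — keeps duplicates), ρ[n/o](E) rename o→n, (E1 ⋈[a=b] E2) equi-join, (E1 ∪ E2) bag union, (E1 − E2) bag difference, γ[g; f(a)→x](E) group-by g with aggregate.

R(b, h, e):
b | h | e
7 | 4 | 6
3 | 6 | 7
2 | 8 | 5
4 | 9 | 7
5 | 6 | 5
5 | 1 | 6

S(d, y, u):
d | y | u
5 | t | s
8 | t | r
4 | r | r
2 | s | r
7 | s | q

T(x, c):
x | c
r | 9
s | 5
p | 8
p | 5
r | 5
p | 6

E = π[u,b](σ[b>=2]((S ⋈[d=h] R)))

σ filters on b, owned by the right side.
E' = π[u,b]((S ⋈[d=h] σ[b>=2](R)))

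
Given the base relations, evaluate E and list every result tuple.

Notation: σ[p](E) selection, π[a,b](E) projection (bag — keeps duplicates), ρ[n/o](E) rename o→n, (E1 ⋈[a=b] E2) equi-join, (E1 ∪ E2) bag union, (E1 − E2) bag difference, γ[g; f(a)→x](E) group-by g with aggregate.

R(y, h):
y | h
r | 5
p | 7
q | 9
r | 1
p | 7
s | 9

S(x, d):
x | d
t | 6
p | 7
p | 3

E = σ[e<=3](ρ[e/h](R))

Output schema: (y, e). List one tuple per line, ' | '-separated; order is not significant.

Per-node cardinality:
  R → 6
  ρ[e/h](R) → 6
  σ[e<=3](ρ[e/h](R)) → 1

== RESULT ==
y | e
r | 1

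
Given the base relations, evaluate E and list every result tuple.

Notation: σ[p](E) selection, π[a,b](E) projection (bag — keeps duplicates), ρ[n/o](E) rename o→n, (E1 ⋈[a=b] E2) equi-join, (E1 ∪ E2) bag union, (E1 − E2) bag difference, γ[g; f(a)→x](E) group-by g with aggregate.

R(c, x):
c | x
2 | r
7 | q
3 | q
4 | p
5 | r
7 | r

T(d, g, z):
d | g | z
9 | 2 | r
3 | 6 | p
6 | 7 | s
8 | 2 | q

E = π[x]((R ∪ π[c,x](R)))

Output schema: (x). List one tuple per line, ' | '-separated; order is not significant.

Row counts bottom-up:
  R → 6
  R → 6
  π[c,x](R) → 6
  (R ∪ π[c,x](R)) → 12
  π[x]((R ∪ π[c,x](R))) → 12

== RESULT ==
x
p
p
q
q
q
q
r
r
r
r
r
r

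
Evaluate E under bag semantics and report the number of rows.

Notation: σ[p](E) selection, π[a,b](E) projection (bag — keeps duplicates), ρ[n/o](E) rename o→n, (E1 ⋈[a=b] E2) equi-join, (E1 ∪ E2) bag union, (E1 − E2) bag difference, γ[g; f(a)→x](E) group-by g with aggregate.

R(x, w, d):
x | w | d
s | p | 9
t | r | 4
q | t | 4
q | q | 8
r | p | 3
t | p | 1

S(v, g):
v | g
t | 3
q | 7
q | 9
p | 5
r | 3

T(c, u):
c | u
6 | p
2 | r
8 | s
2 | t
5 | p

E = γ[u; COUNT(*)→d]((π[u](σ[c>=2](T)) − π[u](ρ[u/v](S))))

Per-node cardinality:
  T → 5
  σ[c>=2](T) → 5
  π[u](σ[c>=2](T)) → 5
  S → 5
  ρ[u/v](S) → 5
  π[u](ρ[u/v](S)) → 5
  (π[u](σ[c>=2](T)) − π[u](ρ[u/v](S))) → 2
  γ[u; COUNT(*)→d]((π[u](σ[c>=2](T)) − π[u](ρ[u/v](S)))) → 2

|E| = 2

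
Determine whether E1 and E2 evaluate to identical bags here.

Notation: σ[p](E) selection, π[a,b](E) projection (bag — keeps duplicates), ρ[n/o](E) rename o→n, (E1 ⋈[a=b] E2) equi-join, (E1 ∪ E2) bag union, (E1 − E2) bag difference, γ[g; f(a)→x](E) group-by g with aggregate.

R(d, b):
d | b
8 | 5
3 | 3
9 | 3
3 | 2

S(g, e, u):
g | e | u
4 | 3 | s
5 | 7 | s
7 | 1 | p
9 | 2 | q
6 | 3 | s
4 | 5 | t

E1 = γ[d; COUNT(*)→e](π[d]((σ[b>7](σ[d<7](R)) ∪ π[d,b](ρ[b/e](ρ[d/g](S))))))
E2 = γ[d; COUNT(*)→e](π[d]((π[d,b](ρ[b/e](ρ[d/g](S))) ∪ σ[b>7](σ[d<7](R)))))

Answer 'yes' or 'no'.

E1 per-node cardinality:
  R → 4
  σ[d<7](R) → 2
  σ[b>7](σ[d<7](R)) → 0
  S → 6
  ρ[d/g](S) → 6
  ρ[b/e](ρ[d/g](S)) → 6
  π[d,b](ρ[b/e](ρ[d/g](S))) → 6
  (σ[b>7](σ[d<7](R)) ∪ π[d,b](ρ[b/e](ρ[d/g](S)))) → 6
  π[d]((σ[b>7](σ[d<7](R)) ∪ π[d,b](ρ[b/e](ρ[d/g](S))))) → 6
  γ[d; COUNT(*)→e](π[d]((σ[b>7](σ[d<7](R)) ∪ π[d,b](ρ[b/e](ρ[d/g](S)))))) → 5
E2 per-node cardinality:
  S → 6
  ρ[d/g](S) → 6
  ρ[b/e](ρ[d/g](S)) → 6
  π[d,b](ρ[b/e](ρ[d/g](S))) → 6
  R → 4
  σ[d<7](R) → 2
  σ[b>7](σ[d<7](R)) → 0
  (π[d,b](ρ[b/e](ρ[d/g](S))) ∪ σ[b>7](σ[d<7](R))) → 6
  π[d]((π[d,b](ρ[b/e](ρ[d/g](S))) ∪ σ[b>7](σ[d<7](R)))) → 6
  γ[d; COUNT(*)→e](π[d]((π[d,b](ρ[b/e](ρ[d/g](S))) ∪ σ[b>7](σ[d<7](R))))) → 5

E1 and E2 produce the same multiset:
d | e
4 | 2
5 | 1
6 | 1
7 | 1
9 | 1

yes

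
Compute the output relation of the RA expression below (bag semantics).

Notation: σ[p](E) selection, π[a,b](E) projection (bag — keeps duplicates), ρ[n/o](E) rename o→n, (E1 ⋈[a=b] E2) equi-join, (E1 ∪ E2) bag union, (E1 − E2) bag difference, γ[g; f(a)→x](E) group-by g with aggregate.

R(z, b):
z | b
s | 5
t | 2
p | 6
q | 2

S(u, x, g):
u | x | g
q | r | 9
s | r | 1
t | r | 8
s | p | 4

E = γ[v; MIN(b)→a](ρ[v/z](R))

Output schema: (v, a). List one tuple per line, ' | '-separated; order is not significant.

Subexpression sizes:
  R → 4
  ρ[v/z](R) → 4
  γ[v; MIN(b)→a](ρ[v/z](R)) → 4

== RESULT ==
v | a
p | 6
q | 2
s | 5
t | 2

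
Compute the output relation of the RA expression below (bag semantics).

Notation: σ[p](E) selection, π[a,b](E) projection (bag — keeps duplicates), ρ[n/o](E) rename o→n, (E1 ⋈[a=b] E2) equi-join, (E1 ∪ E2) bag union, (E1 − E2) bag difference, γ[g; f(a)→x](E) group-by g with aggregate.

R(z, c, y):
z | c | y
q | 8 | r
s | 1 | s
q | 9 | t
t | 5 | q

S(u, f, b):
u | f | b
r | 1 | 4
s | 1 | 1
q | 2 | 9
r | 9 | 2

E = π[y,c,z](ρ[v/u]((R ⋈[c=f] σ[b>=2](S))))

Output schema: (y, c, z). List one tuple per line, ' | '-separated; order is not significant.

Stepwise |·|:
  R → 4
  S → 4
  σ[b>=2](S) → 3
  (R ⋈[c=f] σ[b>=2](S)) → 2
  ρ[v/u]((R ⋈[c=f] σ[b>=2](S))) → 2
  π[y,c,z](ρ[v/u]((R ⋈[c=f] σ[b>=2](S)))) → 2

== RESULT ==
y | c | z
s | 1 | s
t | 9 | q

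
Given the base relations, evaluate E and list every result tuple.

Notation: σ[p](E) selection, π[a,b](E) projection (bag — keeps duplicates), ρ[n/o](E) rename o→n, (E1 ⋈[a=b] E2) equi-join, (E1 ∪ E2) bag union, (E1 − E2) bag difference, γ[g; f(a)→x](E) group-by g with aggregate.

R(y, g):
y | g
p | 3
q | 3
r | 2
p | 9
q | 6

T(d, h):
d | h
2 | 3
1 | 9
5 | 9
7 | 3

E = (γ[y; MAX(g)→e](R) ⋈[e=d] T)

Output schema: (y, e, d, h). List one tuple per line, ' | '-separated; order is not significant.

Per-node cardinality:
  R → 5
  γ[y; MAX(g)→e](R) → 3
  T → 4
  (γ[y; MAX(g)→e](R) ⋈[e=d] T) → 1

== RESULT ==
y | e | d | h
r | 2 | 2 | 3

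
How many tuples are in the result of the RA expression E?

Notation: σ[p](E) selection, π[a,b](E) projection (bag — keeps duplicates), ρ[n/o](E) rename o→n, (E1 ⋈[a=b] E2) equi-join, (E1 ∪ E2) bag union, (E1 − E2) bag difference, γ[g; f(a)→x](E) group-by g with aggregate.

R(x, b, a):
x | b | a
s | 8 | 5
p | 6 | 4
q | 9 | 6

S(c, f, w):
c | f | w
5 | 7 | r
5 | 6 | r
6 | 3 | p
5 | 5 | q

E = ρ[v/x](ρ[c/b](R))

Per-node cardinality:
  R → 3
  ρ[c/b](R) → 3
  ρ[v/x](ρ[c/b](R)) → 3

|E| = 3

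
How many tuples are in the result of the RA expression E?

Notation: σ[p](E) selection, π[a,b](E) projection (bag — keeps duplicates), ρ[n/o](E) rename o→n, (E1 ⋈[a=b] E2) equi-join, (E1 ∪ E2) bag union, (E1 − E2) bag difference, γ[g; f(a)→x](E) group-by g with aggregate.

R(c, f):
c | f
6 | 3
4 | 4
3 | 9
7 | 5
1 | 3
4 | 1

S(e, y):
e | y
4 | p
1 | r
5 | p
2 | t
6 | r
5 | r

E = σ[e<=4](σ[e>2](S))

Row counts bottom-up:
  S → 6
  σ[e>2](S) → 4
  σ[e<=4](σ[e>2](S)) → 1

|E| = 1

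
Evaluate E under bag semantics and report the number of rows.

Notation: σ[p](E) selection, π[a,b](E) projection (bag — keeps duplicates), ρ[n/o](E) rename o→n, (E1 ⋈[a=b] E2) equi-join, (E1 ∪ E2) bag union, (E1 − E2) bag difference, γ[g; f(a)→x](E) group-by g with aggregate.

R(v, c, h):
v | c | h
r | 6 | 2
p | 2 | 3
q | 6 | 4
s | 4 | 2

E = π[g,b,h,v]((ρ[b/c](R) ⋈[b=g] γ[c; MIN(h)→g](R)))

Row counts bottom-up:
  R → 4
  ρ[b/c](R) → 4
  R → 4
  γ[c; MIN(h)→g](R) → 3
  (ρ[b/c](R) ⋈[b=g] γ[c; MIN(h)→g](R)) → 2
  π[g,b,h,v]((ρ[b/c](R) ⋈[b=g] γ[c; MIN(h)→g](R))) → 2

|E| = 2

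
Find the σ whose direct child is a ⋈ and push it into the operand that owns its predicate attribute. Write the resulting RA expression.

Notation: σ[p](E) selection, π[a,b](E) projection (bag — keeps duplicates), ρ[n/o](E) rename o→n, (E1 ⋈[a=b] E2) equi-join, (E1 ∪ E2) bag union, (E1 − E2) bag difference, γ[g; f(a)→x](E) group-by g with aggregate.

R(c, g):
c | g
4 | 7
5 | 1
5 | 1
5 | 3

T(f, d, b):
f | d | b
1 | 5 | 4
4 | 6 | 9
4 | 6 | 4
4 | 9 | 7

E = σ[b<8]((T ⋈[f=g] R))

σ filters on b, owned by the left side.
E' = (σ[b<8](T) ⋈[f=g] R)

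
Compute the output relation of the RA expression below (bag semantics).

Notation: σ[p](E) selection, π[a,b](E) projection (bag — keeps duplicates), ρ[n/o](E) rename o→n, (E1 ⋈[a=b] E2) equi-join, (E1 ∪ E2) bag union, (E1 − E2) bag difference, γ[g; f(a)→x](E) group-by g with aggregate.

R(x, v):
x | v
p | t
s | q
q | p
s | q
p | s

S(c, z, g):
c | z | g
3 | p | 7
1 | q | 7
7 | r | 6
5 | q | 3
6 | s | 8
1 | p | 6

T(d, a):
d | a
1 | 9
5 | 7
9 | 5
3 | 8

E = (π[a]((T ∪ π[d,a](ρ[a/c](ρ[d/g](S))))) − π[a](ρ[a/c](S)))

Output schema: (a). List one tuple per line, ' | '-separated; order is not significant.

Subexpression sizes:
  T → 4
  S → 6
  ρ[d/g](S) → 6
  ρ[a/c](ρ[d/g](S)) → 6
  π[d,a](ρ[a/c](ρ[d/g](S))) → 6
  (T ∪ π[d,a](ρ[a/c](ρ[d/g](S)))) → 10
  π[a]((T ∪ π[d,a](ρ[a/c](ρ[d/g](S))))) → 10
  S → 6
  ρ[a/c](S) → 6
  π[a](ρ[a/c](S)) → 6
  (π[a]((T ∪ π[d,a](ρ[a/c](ρ[d/g](S))))) − π[a](ρ[a/c](S))) → 4

== RESULT ==
a
5
7
8
9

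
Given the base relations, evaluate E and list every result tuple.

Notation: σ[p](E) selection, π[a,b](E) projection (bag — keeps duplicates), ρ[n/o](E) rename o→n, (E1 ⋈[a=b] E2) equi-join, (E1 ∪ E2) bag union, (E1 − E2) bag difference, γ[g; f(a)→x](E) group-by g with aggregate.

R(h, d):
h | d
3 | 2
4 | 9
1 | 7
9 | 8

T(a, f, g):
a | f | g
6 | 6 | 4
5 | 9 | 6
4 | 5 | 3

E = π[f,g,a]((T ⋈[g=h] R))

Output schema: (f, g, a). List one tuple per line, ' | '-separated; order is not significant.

Per-node cardinality:
  T → 3
  R → 4
  (T ⋈[g=h] R) → 2
  π[f,g,a]((T ⋈[g=h] R)) → 2

== RESULT ==
f | g | a
5 | 3 | 4
6 | 4 | 6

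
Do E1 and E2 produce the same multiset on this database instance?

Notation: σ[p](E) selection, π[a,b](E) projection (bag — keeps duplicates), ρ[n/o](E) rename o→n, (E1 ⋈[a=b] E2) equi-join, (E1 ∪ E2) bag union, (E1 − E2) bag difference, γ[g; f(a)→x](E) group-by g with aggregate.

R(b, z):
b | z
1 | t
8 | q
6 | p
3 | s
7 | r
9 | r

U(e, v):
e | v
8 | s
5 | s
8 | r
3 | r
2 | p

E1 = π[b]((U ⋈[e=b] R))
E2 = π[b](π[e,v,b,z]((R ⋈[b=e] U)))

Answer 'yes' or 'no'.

E1 subexpression sizes:
  U → 5
  R → 6
  (U ⋈[e=b] R) → 3
  π[b]((U ⋈[e=b] R)) → 3
E2 subexpression sizes:
  R → 6
  U → 5
  (R ⋈[b=e] U) → 3
  π[e,v,b,z]((R ⋈[b=e] U)) → 3
  π[b](π[e,v,b,z]((R ⋈[b=e] U))) → 3

E1 and E2 produce the same multiset:
b
3
8
8

yes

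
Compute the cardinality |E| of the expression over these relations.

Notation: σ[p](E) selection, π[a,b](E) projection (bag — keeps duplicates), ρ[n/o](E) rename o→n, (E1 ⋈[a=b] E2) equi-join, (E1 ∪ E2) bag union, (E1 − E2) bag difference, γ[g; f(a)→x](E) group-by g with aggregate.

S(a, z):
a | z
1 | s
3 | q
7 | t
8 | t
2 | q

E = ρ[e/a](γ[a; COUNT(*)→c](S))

Subexpression sizes:
  S → 5
  γ[a; COUNT(*)→c](S) → 5
  ρ[e/a](γ[a; COUNT(*)→c](S)) → 5

|E| = 5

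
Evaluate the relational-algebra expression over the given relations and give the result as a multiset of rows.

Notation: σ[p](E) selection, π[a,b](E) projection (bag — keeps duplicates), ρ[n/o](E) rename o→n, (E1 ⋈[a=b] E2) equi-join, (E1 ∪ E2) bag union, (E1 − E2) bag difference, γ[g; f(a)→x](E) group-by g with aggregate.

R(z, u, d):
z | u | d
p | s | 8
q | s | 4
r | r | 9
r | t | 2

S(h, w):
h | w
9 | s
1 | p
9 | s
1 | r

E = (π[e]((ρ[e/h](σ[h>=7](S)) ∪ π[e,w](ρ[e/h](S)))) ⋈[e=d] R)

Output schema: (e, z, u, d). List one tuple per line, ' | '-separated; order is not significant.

Stepwise |·|:
  S → 4
  σ[h>=7](S) → 2
  ρ[e/h](σ[h>=7](S)) → 2
  S → 4
  ρ[e/h](S) → 4
  π[e,w](ρ[e/h](S)) → 4
  (ρ[e/h](σ[h>=7](S)) ∪ π[e,w](ρ[e/h](S))) → 6
  π[e]((ρ[e/h](σ[h>=7](S)) ∪ π[e,w](ρ[e/h](S)))) → 6
  R → 4
  (π[e]((ρ[e/h](σ[h>=7](S)) ∪ π[e,w](ρ[e/h](S)))) ⋈[e=d] R) → 4

== RESULT ==
e | z | u | d
9 | r | r | 9
9 | r | r | 9
9 | r | r | 9
9 | r | r | 9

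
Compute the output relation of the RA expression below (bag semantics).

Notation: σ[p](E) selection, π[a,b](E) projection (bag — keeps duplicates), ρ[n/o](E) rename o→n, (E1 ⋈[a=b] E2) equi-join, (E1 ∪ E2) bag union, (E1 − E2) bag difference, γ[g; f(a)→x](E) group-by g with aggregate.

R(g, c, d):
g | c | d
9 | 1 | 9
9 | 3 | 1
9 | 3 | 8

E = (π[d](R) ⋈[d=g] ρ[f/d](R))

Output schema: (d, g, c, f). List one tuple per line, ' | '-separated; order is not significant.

Stepwise |·|:
  R → 3
  π[d](R) → 3
  R → 3
  ρ[f/d](R) → 3
  (π[d](R) ⋈[d=g] ρ[f/d](R)) → 3

== RESULT ==
d | g | c | f
9 | 9 | 1 | 9
9 | 9 | 3 | 1
9 | 9 | 3 | 8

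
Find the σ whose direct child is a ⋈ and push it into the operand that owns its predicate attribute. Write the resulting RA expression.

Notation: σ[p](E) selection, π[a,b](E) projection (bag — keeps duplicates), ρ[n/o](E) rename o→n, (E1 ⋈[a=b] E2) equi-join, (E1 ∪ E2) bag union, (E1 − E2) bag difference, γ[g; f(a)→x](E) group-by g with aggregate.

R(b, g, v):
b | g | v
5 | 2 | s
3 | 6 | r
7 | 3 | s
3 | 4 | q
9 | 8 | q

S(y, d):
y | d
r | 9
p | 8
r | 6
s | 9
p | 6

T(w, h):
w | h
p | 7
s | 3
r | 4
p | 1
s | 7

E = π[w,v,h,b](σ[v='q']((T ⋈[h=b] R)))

σ filters on v, owned by the right side.
E' = π[w,v,h,b]((T ⋈[h=b] σ[v='q'](R)))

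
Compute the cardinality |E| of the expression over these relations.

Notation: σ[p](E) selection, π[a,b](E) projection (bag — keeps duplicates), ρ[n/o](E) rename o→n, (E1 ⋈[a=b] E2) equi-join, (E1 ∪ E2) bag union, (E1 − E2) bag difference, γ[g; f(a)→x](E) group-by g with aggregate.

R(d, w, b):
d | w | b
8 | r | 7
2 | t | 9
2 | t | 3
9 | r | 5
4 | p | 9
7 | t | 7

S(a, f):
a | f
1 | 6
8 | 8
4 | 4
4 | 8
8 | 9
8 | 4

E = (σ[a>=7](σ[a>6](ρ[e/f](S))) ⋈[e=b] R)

Per-node cardinality:
  S → 6
  ρ[e/f](S) → 6
  σ[a>6](ρ[e/f](S)) → 3
  σ[a>=7](σ[a>6](ρ[e/f](S))) → 3
  R → 6
  (σ[a>=7](σ[a>6](ρ[e/f](S))) ⋈[e=b] R) → 2

|E| = 2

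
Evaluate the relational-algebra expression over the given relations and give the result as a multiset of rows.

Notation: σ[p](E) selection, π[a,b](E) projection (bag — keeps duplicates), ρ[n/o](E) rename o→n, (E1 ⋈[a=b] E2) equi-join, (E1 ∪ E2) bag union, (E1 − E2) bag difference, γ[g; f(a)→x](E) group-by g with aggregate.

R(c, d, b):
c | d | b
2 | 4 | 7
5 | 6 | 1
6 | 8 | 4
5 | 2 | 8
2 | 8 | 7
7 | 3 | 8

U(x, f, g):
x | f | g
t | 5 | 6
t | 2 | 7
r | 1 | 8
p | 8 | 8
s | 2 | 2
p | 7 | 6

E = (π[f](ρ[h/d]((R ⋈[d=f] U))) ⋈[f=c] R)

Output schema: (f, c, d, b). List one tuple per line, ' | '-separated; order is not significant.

Per-node cardinality:
  R → 6
  U → 6
  (R ⋈[d=f] U) → 4
  ρ[h/d]((R ⋈[d=f] U)) → 4
  π[f](ρ[h/d]((R ⋈[d=f] U))) → 4
  R → 6
  (π[f](ρ[h/d]((R ⋈[d=f] U))) ⋈[f=c] R) → 4

== RESULT ==
f | c | d | b
2 | 2 | 4 | 7
2 | 2 | 4 | 7
2 | 2 | 8 | 7
2 | 2 | 8 | 7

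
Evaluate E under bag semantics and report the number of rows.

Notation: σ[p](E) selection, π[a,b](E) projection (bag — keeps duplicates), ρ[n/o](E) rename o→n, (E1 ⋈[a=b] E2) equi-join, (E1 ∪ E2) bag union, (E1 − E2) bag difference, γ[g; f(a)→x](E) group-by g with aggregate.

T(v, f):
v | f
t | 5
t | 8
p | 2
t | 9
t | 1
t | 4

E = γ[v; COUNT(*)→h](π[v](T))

Subexpression sizes:
  T → 6
  π[v](T) → 6
  γ[v; COUNT(*)→h](π[v](T)) → 2

|E| = 2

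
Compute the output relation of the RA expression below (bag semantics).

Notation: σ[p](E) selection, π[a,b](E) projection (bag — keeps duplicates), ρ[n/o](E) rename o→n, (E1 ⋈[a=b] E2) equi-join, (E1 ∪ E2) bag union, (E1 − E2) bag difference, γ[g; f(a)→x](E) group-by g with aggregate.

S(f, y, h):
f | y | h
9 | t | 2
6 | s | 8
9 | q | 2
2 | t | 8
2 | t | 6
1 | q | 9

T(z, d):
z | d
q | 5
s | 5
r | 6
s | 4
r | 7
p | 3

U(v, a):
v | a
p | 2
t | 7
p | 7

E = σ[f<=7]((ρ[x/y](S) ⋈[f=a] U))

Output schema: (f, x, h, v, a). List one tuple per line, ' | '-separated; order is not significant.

Per-node cardinality:
  S → 6
  ρ[x/y](S) → 6
  U → 3
  (ρ[x/y](S) ⋈[f=a] U) → 2
  σ[f<=7]((ρ[x/y](S) ⋈[f=a] U)) → 2

== RESULT ==
f | x | h | v | a
2 | t | 6 | p | 2
2 | t | 8 | p | 2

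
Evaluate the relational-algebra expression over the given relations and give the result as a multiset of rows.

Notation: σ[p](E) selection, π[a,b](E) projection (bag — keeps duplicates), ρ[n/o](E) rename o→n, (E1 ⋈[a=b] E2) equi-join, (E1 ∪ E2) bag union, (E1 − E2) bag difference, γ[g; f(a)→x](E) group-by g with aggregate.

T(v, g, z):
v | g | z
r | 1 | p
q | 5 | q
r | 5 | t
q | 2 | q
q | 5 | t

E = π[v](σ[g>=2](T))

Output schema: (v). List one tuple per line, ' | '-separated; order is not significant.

Row counts bottom-up:
  T → 5
  σ[g>=2](T) → 4
  π[v](σ[g>=2](T)) → 4

== RESULT ==
v
q
q
q
r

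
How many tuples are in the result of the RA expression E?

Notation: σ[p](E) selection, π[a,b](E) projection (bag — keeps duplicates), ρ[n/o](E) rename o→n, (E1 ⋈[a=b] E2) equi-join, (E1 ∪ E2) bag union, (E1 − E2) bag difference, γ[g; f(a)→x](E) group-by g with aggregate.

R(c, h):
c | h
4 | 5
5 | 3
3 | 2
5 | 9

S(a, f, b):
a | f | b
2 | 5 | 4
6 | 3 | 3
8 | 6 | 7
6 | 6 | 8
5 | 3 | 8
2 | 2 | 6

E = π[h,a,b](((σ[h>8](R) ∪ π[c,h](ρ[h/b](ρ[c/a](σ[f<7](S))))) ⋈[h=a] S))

Row counts bottom-up:
  R → 4
  σ[h>8](R) → 1
  S → 6
  σ[f<7](S) → 6
  ρ[c/a](σ[f<7](S)) → 6
  ρ[h/b](ρ[c/a](σ[f<7](S))) → 6
  π[c,h](ρ[h/b](ρ[c/a](σ[f<7](S)))) → 6
  (σ[h>8](R) ∪ π[c,h](ρ[h/b](ρ[c/a](σ[f<7](S))))) → 7
  S → 6
  ((σ[h>8](R) ∪ π[c,h](ρ[h/b](ρ[c/a](σ[f<7](S))))) ⋈[h=a] S) → 4
  π[h,a,b](((σ[h>8](R) ∪ π[c,h](ρ[h/b](ρ[c/a](σ[f<7](S))))) ⋈[h=a] S)) → 4

|E| = 4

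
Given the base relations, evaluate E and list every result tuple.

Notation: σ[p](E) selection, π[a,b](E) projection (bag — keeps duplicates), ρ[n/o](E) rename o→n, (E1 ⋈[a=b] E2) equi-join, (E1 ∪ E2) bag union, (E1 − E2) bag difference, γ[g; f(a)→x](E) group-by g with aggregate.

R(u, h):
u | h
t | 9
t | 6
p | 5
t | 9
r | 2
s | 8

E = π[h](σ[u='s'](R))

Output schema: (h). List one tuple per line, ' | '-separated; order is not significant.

Subexpression sizes:
  R → 6
  σ[u='s'](R) → 1
  π[h](σ[u='s'](R)) → 1

== RESULT ==
h
8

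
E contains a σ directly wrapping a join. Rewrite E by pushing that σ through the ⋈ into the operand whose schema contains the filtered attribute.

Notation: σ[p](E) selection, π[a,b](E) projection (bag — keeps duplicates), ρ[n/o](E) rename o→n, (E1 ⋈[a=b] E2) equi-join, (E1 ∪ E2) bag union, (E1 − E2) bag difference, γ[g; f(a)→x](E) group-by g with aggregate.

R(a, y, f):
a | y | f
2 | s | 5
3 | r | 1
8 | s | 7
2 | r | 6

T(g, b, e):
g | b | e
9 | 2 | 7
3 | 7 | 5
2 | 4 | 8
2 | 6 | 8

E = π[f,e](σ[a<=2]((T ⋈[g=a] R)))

σ filters on a, owned by the right side.
E' = π[f,e]((T ⋈[g=a] σ[a<=2](R)))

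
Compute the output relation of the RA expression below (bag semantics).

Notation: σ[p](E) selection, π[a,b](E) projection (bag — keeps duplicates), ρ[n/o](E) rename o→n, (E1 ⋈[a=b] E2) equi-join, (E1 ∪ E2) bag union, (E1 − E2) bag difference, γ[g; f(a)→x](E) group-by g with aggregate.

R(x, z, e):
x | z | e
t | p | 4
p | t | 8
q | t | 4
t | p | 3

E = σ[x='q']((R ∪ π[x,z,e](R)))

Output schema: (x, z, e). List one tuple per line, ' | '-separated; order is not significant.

Subexpression sizes:
  R → 4
  R → 4
  π[x,z,e](R) → 4
  (R ∪ π[x,z,e](R)) → 8
  σ[x='q']((R ∪ π[x,z,e](R))) → 2

== RESULT ==
x | z | e
q | t | 4
q | t | 4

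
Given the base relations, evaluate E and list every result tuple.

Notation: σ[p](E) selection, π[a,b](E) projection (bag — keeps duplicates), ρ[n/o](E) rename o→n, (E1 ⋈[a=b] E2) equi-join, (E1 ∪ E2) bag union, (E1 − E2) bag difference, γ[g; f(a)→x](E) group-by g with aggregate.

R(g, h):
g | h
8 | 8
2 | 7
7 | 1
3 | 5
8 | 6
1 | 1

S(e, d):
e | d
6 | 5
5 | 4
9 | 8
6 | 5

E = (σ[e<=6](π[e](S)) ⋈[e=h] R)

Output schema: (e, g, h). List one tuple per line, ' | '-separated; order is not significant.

Row counts bottom-up:
  S → 4
  π[e](S) → 4
  σ[e<=6](π[e](S)) → 3
  R → 6
  (σ[e<=6](π[e](S)) ⋈[e=h] R) → 3

== RESULT ==
e | g | h
5 | 3 | 5
6 | 8 | 6
6 | 8 | 6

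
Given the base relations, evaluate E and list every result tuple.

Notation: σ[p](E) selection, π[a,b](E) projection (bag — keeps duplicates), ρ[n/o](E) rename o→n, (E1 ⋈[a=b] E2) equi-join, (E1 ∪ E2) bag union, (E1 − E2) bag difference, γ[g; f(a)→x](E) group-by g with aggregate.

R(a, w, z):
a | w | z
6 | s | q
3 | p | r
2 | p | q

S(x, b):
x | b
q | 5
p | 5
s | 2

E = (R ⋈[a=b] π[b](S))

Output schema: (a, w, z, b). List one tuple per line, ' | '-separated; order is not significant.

Stepwise |·|:
  R → 3
  S → 3
  π[b](S) → 3
  (R ⋈[a=b] π[b](S)) → 1

== RESULT ==
a | w | z | b
2 | p | q | 2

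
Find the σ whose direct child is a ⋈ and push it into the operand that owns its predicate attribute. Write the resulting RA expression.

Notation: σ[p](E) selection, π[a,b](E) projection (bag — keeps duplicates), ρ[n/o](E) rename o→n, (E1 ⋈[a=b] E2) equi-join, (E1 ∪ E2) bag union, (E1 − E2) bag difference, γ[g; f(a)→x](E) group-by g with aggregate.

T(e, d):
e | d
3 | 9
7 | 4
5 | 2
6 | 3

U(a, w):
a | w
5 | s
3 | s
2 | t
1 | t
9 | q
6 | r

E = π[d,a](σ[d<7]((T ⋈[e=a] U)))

σ filters on d, owned by the left side.
E' = π[d,a]((σ[d<7](T) ⋈[e=a] U))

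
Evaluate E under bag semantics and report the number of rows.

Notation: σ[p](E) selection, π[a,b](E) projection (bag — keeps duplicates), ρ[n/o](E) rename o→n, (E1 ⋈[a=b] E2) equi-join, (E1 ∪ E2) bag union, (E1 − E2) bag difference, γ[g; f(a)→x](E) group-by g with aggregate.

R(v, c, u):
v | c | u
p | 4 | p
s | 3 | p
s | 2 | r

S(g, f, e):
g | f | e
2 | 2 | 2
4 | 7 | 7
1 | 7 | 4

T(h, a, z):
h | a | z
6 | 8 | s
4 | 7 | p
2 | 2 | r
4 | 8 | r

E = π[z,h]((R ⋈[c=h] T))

Per-node cardinality:
  R → 3
  T → 4
  (R ⋈[c=h] T) → 3
  π[z,h]((R ⋈[c=h] T)) → 3

|E| = 3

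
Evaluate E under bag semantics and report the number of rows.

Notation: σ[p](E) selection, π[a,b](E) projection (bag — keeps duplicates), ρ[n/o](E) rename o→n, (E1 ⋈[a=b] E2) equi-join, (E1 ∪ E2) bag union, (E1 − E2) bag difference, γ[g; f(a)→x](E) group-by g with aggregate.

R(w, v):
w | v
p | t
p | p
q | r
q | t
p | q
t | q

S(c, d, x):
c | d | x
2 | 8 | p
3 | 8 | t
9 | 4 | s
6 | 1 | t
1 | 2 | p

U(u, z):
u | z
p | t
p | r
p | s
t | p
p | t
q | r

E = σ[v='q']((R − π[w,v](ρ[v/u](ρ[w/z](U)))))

Per-node cardinality:
  R → 6
  U → 6
  ρ[w/z](U) → 6
  ρ[v/u](ρ[w/z](U)) → 6
  π[w,v](ρ[v/u](ρ[w/z](U))) → 6
  (R − π[w,v](ρ[v/u](ρ[w/z](U)))) → 5
  σ[v='q']((R − π[w,v](ρ[v/u](ρ[w/z](U))))) → 2

|E| = 2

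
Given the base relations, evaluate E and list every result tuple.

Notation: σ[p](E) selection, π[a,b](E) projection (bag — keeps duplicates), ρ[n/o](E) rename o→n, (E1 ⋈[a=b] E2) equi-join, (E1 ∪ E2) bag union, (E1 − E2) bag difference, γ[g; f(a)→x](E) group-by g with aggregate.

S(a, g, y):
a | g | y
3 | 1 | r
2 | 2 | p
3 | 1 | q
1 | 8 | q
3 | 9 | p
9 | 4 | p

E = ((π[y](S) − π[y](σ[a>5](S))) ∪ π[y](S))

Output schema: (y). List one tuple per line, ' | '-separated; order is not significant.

Subexpression sizes:
  S → 6
  π[y](S) → 6
  S → 6
  σ[a>5](S) → 1
  π[y](σ[a>5](S)) → 1
  (π[y](S) − π[y](σ[a>5](S))) → 5
  S → 6
  π[y](S) → 6
  ((π[y](S) − π[y](σ[a>5](S))) ∪ π[y](S)) → 11

== RESULT ==
y
p
p
p
p
p
q
q
q
q
r
r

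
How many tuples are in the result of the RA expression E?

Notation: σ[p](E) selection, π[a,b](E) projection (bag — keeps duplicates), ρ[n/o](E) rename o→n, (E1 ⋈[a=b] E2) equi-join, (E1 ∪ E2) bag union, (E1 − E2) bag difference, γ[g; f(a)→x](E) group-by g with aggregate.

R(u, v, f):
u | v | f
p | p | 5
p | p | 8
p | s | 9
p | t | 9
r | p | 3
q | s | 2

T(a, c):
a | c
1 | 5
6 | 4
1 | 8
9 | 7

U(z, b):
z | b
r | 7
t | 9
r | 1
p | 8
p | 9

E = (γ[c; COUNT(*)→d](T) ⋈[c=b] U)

Subexpression sizes:
  T → 4
  γ[c; COUNT(*)→d](T) → 4
  U → 5
  (γ[c; COUNT(*)→d](T) ⋈[c=b] U) → 2

|E| = 2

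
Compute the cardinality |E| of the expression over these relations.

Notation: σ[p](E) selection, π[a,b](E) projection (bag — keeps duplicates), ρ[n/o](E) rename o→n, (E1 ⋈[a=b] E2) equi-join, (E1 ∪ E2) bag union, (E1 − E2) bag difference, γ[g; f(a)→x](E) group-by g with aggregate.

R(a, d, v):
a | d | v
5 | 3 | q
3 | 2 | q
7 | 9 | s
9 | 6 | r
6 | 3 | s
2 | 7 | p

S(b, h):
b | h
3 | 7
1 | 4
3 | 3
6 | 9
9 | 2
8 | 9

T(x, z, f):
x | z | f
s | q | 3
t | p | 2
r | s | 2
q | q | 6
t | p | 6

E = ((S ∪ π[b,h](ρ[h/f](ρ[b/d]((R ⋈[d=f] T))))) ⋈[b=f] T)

Per-node cardinality:
  S → 6
  R → 6
  T → 5
  (R ⋈[d=f] T) → 6
  ρ[b/d]((R ⋈[d=f] T)) → 6
  ρ[h/f](ρ[b/d]((R ⋈[d=f] T))) → 6
  π[b,h](ρ[h/f](ρ[b/d]((R ⋈[d=f] T)))) → 6
  (S ∪ π[b,h](ρ[h/f](ρ[b/d]((R ⋈[d=f] T))))) → 12
  T → 5
  ((S ∪ π[b,h](ρ[h/f](ρ[b/d]((R ⋈[d=f] T))))) ⋈[b=f] T) → 14

|E| = 14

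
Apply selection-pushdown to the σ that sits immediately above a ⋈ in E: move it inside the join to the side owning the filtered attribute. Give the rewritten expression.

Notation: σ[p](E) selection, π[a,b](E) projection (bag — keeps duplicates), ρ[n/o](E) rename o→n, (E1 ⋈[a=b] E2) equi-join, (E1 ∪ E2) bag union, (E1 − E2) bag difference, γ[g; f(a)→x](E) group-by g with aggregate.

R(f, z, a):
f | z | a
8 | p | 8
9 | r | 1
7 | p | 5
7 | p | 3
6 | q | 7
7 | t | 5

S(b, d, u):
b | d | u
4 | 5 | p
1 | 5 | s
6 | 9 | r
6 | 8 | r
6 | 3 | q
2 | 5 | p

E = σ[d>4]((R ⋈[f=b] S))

σ filters on d, owned by the right side.
E' = (R ⋈[f=b] σ[d>4](S))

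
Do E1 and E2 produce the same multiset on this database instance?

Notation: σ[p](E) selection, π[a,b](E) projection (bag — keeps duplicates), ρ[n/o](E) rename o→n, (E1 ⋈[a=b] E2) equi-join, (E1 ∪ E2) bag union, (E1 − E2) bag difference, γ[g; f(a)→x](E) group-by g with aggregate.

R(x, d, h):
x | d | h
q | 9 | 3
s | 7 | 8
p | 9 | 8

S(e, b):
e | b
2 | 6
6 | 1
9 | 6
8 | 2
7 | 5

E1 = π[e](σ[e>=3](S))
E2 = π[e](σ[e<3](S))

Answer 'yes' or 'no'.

E1 row counts bottom-up:
  S → 5
  σ[e>=3](S) → 4
  π[e](σ[e>=3](S)) → 4
E2 row counts bottom-up:
  S → 5
  σ[e<3](S) → 1
  π[e](σ[e<3](S)) → 1

E1 result:
e
6
7
8
9
E2 result:
e
2
Witness: (6,) appears 1× in E1 but 0× in E2.

no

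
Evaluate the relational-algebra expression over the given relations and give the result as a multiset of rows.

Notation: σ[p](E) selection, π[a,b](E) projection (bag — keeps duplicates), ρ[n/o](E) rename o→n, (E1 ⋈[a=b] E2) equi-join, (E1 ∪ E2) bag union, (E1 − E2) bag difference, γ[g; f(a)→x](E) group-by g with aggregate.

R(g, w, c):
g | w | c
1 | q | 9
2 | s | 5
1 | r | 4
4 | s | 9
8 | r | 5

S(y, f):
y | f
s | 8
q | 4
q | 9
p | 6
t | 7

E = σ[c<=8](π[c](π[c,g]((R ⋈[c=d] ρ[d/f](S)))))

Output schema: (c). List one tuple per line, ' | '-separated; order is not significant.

Stepwise |·|:
  R → 5
  S → 5
  ρ[d/f](S) → 5
  (R ⋈[c=d] ρ[d/f](S)) → 3
  π[c,g]((R ⋈[c=d] ρ[d/f](S))) → 3
  π[c](π[c,g]((R ⋈[c=d] ρ[d/f](S)))) → 3
  σ[c<=8](π[c](π[c,g]((R ⋈[c=d] ρ[d/f](S))))) → 1

== RESULT ==
c
4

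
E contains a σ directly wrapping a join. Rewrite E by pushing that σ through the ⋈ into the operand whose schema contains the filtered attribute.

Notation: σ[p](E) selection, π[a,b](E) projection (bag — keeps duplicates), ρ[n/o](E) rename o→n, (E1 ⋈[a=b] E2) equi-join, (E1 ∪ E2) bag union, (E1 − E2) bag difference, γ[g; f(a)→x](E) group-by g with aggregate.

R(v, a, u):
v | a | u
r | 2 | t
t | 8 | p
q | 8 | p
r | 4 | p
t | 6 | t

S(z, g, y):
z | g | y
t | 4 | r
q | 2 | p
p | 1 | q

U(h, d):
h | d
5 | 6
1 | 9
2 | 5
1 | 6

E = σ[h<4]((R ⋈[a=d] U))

σ filters on h, owned by the right side.
E' = (R ⋈[a=d] σ[h<4](U))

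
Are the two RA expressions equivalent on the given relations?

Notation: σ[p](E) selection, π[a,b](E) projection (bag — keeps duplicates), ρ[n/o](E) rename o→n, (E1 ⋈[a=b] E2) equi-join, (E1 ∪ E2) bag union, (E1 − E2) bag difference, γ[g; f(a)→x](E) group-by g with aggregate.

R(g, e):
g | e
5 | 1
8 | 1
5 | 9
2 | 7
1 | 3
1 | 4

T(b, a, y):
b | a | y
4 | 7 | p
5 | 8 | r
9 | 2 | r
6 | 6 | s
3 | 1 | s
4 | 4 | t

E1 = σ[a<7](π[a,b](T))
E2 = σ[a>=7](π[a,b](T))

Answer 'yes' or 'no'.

E1 subexpression sizes:
  T → 6
  π[a,b](T) → 6
  σ[a<7](π[a,b](T)) → 4
E2 subexpression sizes:
  T → 6
  π[a,b](T) → 6
  σ[a>=7](π[a,b](T)) → 2

E1 result:
a | b
1 | 3
2 | 9
4 | 4
6 | 6
E2 result:
a | b
7 | 4
8 | 5
Witness: (4, 4) appears 1× in E1 but 0× in E2.

no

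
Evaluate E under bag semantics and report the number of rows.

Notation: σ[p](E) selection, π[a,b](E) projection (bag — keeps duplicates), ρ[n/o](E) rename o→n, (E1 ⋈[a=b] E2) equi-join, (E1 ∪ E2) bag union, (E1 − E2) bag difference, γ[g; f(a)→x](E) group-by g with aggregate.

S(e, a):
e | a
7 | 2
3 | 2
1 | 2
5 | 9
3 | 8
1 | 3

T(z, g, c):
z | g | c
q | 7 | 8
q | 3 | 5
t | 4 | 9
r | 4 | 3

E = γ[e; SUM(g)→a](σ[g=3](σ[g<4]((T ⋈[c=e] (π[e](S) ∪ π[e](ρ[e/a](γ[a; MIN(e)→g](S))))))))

Stepwise |·|:
  T → 4
  S → 6
  π[e](S) → 6
  S → 6
  γ[a; MIN(e)→g](S) → 4
  ρ[e/a](γ[a; MIN(e)→g](S)) → 4
  π[e](ρ[e/a](γ[a; MIN(e)→g](S))) → 4
  (π[e](S) ∪ π[e](ρ[e/a](γ[a; MIN(e)→g](S)))) → 10
  (T ⋈[c=e] (π[e](S) ∪ π[e](ρ[e/a](γ[a; MIN(e)→g](S))))) → 6
  σ[g<4]((T ⋈[c=e] (π[e](S) ∪ π[e](ρ[e/a](γ[a; MIN(e)→g](S)))))) → 1
  σ[g=3](σ[g<4]((T ⋈[c=e] (π[e](S) ∪ π[e](ρ[e/a](γ[a; MIN(e)→g](S))))))) → 1
  γ[e; SUM(g)→a](σ[g=3](σ[g<4]((T ⋈[c=e] (π[e](S) ∪ π[e](ρ[e/a](γ[a; MIN(e)→g](S)))))))) → 1

|E| = 1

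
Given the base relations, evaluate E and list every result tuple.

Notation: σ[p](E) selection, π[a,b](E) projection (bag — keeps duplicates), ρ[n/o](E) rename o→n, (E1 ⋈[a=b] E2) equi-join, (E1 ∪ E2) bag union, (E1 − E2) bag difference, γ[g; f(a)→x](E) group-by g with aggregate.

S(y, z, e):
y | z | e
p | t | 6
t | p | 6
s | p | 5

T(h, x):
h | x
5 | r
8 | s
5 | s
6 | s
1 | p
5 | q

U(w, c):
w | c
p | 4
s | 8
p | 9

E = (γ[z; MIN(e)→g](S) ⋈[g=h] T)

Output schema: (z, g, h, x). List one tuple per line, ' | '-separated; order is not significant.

Row counts bottom-up:
  S → 3
  γ[z; MIN(e)→g](S) → 2
  T → 6
  (γ[z; MIN(e)→g](S) ⋈[g=h] T) → 4

== RESULT ==
z | g | h | x
p | 5 | 5 | q
p | 5 | 5 | r
p | 5 | 5 | s
t | 6 | 6 | s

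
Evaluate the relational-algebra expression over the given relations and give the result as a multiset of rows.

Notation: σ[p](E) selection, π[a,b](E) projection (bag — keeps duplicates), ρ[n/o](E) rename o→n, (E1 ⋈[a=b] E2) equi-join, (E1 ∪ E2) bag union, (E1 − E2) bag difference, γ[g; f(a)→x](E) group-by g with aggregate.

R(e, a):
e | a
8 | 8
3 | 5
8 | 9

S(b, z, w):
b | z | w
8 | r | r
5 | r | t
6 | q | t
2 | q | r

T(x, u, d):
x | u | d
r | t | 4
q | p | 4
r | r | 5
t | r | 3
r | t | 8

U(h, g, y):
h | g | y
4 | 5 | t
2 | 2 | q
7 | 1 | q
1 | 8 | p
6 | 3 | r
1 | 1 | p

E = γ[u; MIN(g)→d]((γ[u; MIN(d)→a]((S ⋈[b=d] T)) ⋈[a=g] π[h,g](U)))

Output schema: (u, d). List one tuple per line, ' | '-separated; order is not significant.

Stepwise |·|:
  S → 4
  T → 5
  (S ⋈[b=d] T) → 2
  γ[u; MIN(d)→a]((S ⋈[b=d] T)) → 2
  U → 6
  π[h,g](U) → 6
  (γ[u; MIN(d)→a]((S ⋈[b=d] T)) ⋈[a=g] π[h,g](U)) → 2
  γ[u; MIN(g)→d]((γ[u; MIN(d)→a]((S ⋈[b=d] T)) ⋈[a=g] π[h,g](U))) → 2

== RESULT ==
u | d
r | 5
t | 8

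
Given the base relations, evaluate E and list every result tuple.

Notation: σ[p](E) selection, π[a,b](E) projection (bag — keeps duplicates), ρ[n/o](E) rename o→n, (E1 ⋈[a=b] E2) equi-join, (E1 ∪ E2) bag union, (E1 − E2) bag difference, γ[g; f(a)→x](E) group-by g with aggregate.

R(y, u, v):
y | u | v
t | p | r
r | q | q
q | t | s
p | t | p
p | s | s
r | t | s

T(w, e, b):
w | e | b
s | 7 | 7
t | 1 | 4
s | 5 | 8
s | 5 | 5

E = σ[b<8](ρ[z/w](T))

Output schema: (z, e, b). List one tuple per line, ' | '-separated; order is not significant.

Per-node cardinality:
  T → 4
  ρ[z/w](T) → 4
  σ[b<8](ρ[z/w](T)) → 3

== RESULT ==
z | e | b
s | 5 | 5
s | 7 | 7
t | 1 | 4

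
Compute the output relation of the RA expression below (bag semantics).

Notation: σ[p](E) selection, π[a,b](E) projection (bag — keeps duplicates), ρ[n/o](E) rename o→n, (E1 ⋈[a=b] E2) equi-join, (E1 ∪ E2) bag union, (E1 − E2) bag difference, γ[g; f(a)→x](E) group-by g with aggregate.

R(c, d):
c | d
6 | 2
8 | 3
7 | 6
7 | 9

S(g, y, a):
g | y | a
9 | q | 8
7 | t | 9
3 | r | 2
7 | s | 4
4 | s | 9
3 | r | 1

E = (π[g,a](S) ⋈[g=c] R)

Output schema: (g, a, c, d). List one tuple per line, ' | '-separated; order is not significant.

Per-node cardinality:
  S → 6
  π[g,a](S) → 6
  R → 4
  (π[g,a](S) ⋈[g=c] R) → 4

== RESULT ==
g | a | c | d
7 | 4 | 7 | 6
7 | 4 | 7 | 9
7 | 9 | 7 | 6
7 | 9 | 7 | 9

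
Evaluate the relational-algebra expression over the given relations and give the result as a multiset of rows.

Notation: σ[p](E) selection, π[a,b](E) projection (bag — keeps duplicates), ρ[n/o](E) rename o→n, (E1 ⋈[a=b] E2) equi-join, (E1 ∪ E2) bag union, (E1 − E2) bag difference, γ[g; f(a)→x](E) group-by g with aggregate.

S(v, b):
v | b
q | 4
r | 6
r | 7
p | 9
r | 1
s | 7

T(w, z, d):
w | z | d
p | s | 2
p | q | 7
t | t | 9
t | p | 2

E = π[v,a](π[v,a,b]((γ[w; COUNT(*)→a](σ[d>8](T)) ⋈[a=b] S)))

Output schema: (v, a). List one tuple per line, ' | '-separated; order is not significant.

Subexpression sizes:
  T → 4
  σ[d>8](T) → 1
  γ[w; COUNT(*)→a](σ[d>8](T)) → 1
  S → 6
  (γ[w; COUNT(*)→a](σ[d>8](T)) ⋈[a=b] S) → 1
  π[v,a,b]((γ[w; COUNT(*)→a](σ[d>8](T)) ⋈[a=b] S)) → 1
  π[v,a](π[v,a,b]((γ[w; COUNT(*)→a](σ[d>8](T)) ⋈[a=b] S))) → 1

== RESULT ==
v | a
r | 1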